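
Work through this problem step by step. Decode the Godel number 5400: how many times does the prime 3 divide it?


Factorize 5400 by dividing by 3 repeatedly.
Division steps: 3 divides 5400 exactly 3 time(s).
Exponent of 3 = 3

3


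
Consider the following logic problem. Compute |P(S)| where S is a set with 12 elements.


The power set of a set with n elements has 2^n elements.
|P(S)| = 2^12 = 4096

4096


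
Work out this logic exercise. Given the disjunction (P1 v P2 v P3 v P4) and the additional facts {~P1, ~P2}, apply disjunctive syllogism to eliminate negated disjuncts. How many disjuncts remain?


Original disjuncts (4): P1, P2, P3, P4
Negated (eliminate): ~P1, ~P2
Remaining disjuncts: P3, P4
Count = 4 - 2 = 2

2


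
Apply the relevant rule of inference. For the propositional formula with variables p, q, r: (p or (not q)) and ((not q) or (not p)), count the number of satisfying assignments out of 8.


Evaluate all 8 assignments for p, q, r:
p=0, q=0, r=0: 1
p=0, q=0, r=1: 1
p=0, q=1, r=0: 0
p=0, q=1, r=1: 0
p=1, q=0, r=0: 1
p=1, q=0, r=1: 1
p=1, q=1, r=0: 0
p=1, q=1, r=1: 0
Satisfying count = 4

4


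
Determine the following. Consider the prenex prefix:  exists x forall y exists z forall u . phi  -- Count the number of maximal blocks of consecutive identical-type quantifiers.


Quantifier-type sequence: E A E A  (A=forall, E=exists)
Group into maximal same-type runs:
  Ex1 | Ax1 | Ex1 | Ax1
Number of blocks = 4

4


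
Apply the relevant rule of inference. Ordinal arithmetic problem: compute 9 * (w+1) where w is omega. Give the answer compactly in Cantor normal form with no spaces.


Compute 9 * (w+1).
Ordinal * is associative and left-distributive over +, but NOT commutative; for finite n>1, n*w = w but w*n stays w*n.
By left-distributivity: 9 * (w+1) = 9*w + 9*1 = w + 9 = w+9.
Result = w+9

w+9


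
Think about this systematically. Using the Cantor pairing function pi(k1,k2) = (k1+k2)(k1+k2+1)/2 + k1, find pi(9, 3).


k1 + k2 = 12
(k1+k2)(k1+k2+1)/2 = 12 * 13 / 2 = 78
pi = 78 + 9 = 87

87


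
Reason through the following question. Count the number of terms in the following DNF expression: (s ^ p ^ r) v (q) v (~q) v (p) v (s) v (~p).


A DNF formula is a disjunction of terms (conjunctions).
Terms are separated by v.
Counting the disjuncts: 6 terms.

6


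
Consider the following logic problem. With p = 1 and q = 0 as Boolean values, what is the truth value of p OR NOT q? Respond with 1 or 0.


p = 1, q = 0
Operation: p OR NOT q
Evaluate: 1 OR NOT 0 = 1

1


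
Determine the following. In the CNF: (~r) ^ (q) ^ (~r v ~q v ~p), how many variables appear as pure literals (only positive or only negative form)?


Check each variable for pure literal status:
p: pure negative
q: mixed (not pure)
r: pure negative
Pure literal count = 2

2


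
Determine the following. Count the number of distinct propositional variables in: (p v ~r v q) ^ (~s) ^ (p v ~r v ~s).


Identify each variable that appears in the formula.
Variables found: p, q, r, s
Count = 4

4


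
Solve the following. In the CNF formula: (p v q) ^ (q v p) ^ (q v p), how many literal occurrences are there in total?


Counting literals in each clause:
Clause 1: 2 literal(s)
Clause 2: 2 literal(s)
Clause 3: 2 literal(s)
Total = 6

6


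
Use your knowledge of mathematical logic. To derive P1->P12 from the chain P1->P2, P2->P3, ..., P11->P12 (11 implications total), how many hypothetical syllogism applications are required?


With 11 implications in a chain connecting 12 propositions:
P1->P2, P2->P3, ..., P11->P12
Steps needed = (number of implications) - 1 = 11 - 1 = 10

10


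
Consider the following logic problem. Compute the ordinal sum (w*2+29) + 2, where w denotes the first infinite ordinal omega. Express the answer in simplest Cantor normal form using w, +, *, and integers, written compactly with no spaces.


Compute (w*2+29) + 2.
Ordinal + is associative but NOT commutative; for finite n>0, n + w = w but w + n stays w+n.
By associativity: (w*2+29) + 2 = w*2 + (29+2) = w*2+31.
Result = w*2+31

w*2+31


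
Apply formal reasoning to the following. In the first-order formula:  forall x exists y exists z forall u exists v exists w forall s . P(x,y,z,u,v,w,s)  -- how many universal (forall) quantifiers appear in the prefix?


Quantifier prefix: forall x exists y exists z forall u exists v exists w forall s
Mark each quantifier type:
  U E E U E E U
Universal count = 3, Existential count = 4
Asked for universal (forall) quantifiers: 3

3


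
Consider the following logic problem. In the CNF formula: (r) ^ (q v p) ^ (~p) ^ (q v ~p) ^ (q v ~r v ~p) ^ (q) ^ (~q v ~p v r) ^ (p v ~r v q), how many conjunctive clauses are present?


A CNF formula is a conjunction of clauses.
Clauses are separated by ^.
Counting the conjuncts: 8 clauses.

8


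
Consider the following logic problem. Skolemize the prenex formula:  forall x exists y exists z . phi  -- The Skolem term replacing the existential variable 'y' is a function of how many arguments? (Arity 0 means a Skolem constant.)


Quantifier prefix: forall x exists y exists z
'y' is existentially quantified at position 2.
Universal variables preceding it: x
Skolem function arity = 1

1


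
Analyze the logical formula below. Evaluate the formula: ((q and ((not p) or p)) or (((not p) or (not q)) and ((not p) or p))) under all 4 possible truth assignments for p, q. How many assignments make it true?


Check all 4 assignments:
p=0, q=0: 1
p=0, q=1: 1
p=1, q=0: 1
p=1, q=1: 1
Count of True = 4

4


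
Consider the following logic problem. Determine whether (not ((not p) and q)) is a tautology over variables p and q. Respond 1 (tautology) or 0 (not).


Check all 4 assignments:
p=0, q=0: 1
p=0, q=1: 0
p=1, q=0: 1
p=1, q=1: 1
Satisfying count = 3/4.
Tautology iff count = 4: no.

0


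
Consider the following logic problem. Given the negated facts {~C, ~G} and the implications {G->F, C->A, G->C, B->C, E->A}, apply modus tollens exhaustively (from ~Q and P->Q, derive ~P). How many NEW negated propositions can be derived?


Initial negated facts: {~C, ~G}
Apply modus tollens to closure:
  ~C and B->C  =>  ~B
Final negated: {~B, ~C, ~G}
New negations: {~B}
Count = 1

1


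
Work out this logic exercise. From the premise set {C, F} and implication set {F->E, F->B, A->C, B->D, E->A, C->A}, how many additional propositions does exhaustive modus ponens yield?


Initial facts: {C, F}
Apply modus ponens to closure:
  F and F->E  =>  E
  F and F->B  =>  B
  B and B->D  =>  D
  E and E->A  =>  A
Final known: {A, B, C, D, E, F}
New propositions: {A, B, D, E}
Count = 4

4


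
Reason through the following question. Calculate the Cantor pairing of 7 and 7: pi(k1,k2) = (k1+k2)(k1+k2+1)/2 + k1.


k1 + k2 = 14
(k1+k2)(k1+k2+1)/2 = 14 * 15 / 2 = 105
pi = 105 + 7 = 112

112


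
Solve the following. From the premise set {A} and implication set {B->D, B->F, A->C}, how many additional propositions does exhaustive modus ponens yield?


Initial facts: {A}
Apply modus ponens to closure:
  A and A->C  =>  C
Final known: {A, C}
New propositions: {C}
Count = 1

1


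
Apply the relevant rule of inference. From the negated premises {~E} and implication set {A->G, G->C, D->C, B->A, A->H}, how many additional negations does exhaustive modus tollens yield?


Initial negated facts: {~E}
Apply modus tollens to closure:
  (no implication fires)
Final negated: {~E}
New negations: {(none)}
Count = 0

0


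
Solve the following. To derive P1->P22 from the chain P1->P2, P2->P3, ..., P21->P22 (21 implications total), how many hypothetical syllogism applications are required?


With 21 implications in a chain connecting 22 propositions:
P1->P2, P2->P3, ..., P21->P22
Steps needed = (number of implications) - 1 = 21 - 1 = 20

20


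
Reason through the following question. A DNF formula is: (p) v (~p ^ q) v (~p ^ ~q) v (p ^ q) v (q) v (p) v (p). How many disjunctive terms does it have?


A DNF formula is a disjunction of terms (conjunctions).
Terms are separated by v.
Counting the disjuncts: 7 terms.

7


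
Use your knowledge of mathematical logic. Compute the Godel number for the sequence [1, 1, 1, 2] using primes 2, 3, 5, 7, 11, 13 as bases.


Encode each element as an exponent of the corresponding prime:
  2^1 = 2
  3^1 = 3
  5^1 = 5
  7^2 = 49
Product = 2 * 3 * 5 * 49 = 1470

1470


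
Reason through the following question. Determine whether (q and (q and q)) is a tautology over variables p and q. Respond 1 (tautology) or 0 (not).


Check all 4 assignments:
p=0, q=0: 0
p=0, q=1: 1
p=1, q=0: 0
p=1, q=1: 1
Satisfying count = 2/4.
Tautology iff count = 4: no.

0


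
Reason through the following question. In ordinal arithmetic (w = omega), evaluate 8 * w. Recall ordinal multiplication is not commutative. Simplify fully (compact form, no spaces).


Compute 8 * w.
Ordinal * is associative and left-distributive over +, but NOT commutative; for finite n>1, n*w = w but w*n stays w*n.
For finite n>0, n * w = sup{n*k : k<w} = w. So 8 * w = w.
Result = w

w


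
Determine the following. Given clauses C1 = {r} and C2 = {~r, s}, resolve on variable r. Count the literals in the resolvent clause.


Remove r from C1 and ~r from C2.
C1 remainder: {}
C2 remainder: {s}
Union (resolvent): {s}
Resolvent has 1 literal(s).

1


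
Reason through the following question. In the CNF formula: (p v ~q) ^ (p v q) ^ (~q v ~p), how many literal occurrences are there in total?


Counting literals in each clause:
Clause 1: 2 literal(s)
Clause 2: 2 literal(s)
Clause 3: 2 literal(s)
Total = 6

6


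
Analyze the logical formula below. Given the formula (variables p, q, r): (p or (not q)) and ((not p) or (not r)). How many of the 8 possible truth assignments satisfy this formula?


Evaluate all 8 assignments for p, q, r:
p=0, q=0, r=0: 1
p=0, q=0, r=1: 1
p=0, q=1, r=0: 0
p=0, q=1, r=1: 0
p=1, q=0, r=0: 1
p=1, q=0, r=1: 0
p=1, q=1, r=0: 1
p=1, q=1, r=1: 0
Satisfying count = 4

4


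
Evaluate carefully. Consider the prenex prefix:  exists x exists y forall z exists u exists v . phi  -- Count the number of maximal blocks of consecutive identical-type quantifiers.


Quantifier-type sequence: E E A E E  (A=forall, E=exists)
Group into maximal same-type runs:
  Ex2 | Ax1 | Ex2
Number of blocks = 3

3


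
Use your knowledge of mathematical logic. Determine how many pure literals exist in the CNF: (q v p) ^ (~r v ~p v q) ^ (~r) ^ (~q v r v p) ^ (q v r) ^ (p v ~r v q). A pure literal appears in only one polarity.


Check each variable for pure literal status:
p: mixed (not pure)
q: mixed (not pure)
r: mixed (not pure)
Pure literal count = 0

0


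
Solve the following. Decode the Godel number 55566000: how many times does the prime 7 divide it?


Factorize 55566000 by dividing by 7 repeatedly.
Division steps: 7 divides 55566000 exactly 3 time(s).
Exponent of 7 = 3

3


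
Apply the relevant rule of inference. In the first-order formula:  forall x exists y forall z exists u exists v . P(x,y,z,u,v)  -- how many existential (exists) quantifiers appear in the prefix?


Quantifier prefix: forall x exists y forall z exists u exists v
Mark each quantifier type:
  U E U E E
Universal count = 2, Existential count = 3
Asked for existential (exists) quantifiers: 3

3


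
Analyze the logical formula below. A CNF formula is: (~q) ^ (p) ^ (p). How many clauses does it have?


A CNF formula is a conjunction of clauses.
Clauses are separated by ^.
Counting the conjuncts: 3 clauses.

3


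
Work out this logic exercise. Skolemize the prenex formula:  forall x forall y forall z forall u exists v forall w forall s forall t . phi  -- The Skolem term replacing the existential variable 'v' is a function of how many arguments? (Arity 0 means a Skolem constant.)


Quantifier prefix: forall x forall y forall z forall u exists v forall w forall s forall t
'v' is existentially quantified at position 5.
Universal variables preceding it: x, y, z, u
Skolem function arity = 4

4


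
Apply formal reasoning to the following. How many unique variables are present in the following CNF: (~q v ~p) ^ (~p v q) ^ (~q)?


Identify each variable that appears in the formula.
Variables found: p, q
Count = 2

2


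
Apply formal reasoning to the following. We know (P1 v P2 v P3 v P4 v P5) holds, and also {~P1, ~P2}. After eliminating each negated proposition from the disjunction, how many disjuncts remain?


Original disjuncts (5): P1, P2, P3, P4, P5
Negated (eliminate): ~P1, ~P2
Remaining disjuncts: P3, P4, P5
Count = 5 - 2 = 3

3


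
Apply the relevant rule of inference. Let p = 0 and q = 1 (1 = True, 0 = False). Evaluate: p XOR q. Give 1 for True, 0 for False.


p = 0, q = 1
Operation: p XOR q
Evaluate: 0 XOR 1 = 1

1


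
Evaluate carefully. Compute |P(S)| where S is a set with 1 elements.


The power set of a set with n elements has 2^n elements.
|P(S)| = 2^1 = 2

2


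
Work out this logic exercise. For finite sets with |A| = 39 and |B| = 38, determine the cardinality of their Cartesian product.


The Cartesian product A x B contains all ordered pairs (a, b).
|A x B| = |A| * |B| = 39 * 38 = 1482

1482


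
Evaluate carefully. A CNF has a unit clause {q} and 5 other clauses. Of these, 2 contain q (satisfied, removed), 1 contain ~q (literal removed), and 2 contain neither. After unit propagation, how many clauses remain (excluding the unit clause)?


Satisfied (removed): 2
Shortened (remain): 1
Unchanged (remain): 2
Remaining = 1 + 2 = 3

3


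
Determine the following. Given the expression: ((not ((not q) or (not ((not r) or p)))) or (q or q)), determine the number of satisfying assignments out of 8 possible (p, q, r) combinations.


Check all 8 assignments:
p=0, q=0, r=0: 0
p=0, q=0, r=1: 0
p=0, q=1, r=0: 1
p=0, q=1, r=1: 1
p=1, q=0, r=0: 0
p=1, q=0, r=1: 0
p=1, q=1, r=0: 1
p=1, q=1, r=1: 1
Count of True = 4

4


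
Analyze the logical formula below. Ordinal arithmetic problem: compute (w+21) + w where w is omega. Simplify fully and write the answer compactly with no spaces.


Compute (w+21) + w.
Ordinal + is associative but NOT commutative; for finite n>0, n + w = w but w + n stays w+n.
(w+21) + w = w + (21+w) = w + w = w*2 (the finite tail 21 is absorbed by the right w).
Result = w*2

w*2


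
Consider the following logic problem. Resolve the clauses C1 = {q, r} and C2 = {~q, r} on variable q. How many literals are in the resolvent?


Remove q from C1 and ~q from C2.
C1 remainder: {r}
C2 remainder: {r}
Union (resolvent): {r}
Resolvent has 1 literal(s).

1


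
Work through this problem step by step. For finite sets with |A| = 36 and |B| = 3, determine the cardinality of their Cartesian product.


The Cartesian product A x B contains all ordered pairs (a, b).
|A x B| = |A| * |B| = 36 * 3 = 108

108


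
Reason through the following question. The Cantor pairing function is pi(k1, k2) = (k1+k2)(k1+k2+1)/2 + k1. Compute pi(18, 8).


k1 + k2 = 26
(k1+k2)(k1+k2+1)/2 = 26 * 27 / 2 = 351
pi = 351 + 18 = 369

369


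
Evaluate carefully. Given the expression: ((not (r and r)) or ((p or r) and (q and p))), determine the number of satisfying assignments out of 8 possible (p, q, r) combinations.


Check all 8 assignments:
p=0, q=0, r=0: 1
p=0, q=0, r=1: 0
p=0, q=1, r=0: 1
p=0, q=1, r=1: 0
p=1, q=0, r=0: 1
p=1, q=0, r=1: 0
p=1, q=1, r=0: 1
p=1, q=1, r=1: 1
Count of True = 5

5


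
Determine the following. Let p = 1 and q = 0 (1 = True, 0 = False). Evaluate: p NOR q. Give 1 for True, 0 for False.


p = 1, q = 0
Operation: p NOR q
Evaluate: 1 NOR 0 = 0

0


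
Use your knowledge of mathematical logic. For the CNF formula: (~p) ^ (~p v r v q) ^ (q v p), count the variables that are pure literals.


Check each variable for pure literal status:
p: mixed (not pure)
q: pure positive
r: pure positive
Pure literal count = 2

2


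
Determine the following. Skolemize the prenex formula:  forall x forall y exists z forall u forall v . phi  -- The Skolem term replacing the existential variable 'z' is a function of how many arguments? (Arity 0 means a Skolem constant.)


Quantifier prefix: forall x forall y exists z forall u forall v
'z' is existentially quantified at position 3.
Universal variables preceding it: x, y
Skolem function arity = 2

2


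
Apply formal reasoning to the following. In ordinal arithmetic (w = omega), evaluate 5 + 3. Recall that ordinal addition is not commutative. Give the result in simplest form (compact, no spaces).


Compute 5 + 3.
Ordinal + is associative but NOT commutative; for finite n>0, n + w = w but w + n stays w+n.
Both operands finite; ordinal + agrees with natural +: 5 + 3 = 8.
Result = 8

8


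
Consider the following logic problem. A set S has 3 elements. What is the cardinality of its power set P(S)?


The power set of a set with n elements has 2^n elements.
|P(S)| = 2^3 = 8

8


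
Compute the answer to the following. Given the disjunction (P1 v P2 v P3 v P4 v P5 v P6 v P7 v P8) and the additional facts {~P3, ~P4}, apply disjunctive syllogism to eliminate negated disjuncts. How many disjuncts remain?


Original disjuncts (8): P1, P2, P3, P4, P5, P6, P7, P8
Negated (eliminate): ~P3, ~P4
Remaining disjuncts: P1, P2, P5, P6, P7, P8
Count = 8 - 2 = 6

6


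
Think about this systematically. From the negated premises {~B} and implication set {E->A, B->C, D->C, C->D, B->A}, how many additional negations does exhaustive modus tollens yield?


Initial negated facts: {~B}
Apply modus tollens to closure:
  (no implication fires)
Final negated: {~B}
New negations: {(none)}
Count = 0

0


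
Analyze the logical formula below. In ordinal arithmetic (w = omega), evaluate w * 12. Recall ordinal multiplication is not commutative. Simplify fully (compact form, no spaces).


Compute w * 12.
Ordinal * is associative and left-distributive over +, but NOT commutative; for finite n>1, n*w = w but w*n stays w*n.
w * 12 means 12 copies of w concatenated: w*12.
Result = w*12

w*12


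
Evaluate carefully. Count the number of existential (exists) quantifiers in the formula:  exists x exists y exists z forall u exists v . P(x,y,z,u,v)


Quantifier prefix: exists x exists y exists z forall u exists v
Mark each quantifier type:
  E E E U E
Universal count = 1, Existential count = 4
Asked for existential (exists) quantifiers: 4

4


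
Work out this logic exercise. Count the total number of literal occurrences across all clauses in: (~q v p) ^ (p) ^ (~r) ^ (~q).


Counting literals in each clause:
Clause 1: 2 literal(s)
Clause 2: 1 literal(s)
Clause 3: 1 literal(s)
Clause 4: 1 literal(s)
Total = 5

5


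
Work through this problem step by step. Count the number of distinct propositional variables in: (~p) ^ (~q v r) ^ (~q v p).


Identify each variable that appears in the formula.
Variables found: p, q, r
Count = 3

3


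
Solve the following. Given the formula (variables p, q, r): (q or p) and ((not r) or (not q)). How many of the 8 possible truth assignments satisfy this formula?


Evaluate all 8 assignments for p, q, r:
p=0, q=0, r=0: 0
p=0, q=0, r=1: 0
p=0, q=1, r=0: 1
p=0, q=1, r=1: 0
p=1, q=0, r=0: 1
p=1, q=0, r=1: 1
p=1, q=1, r=0: 1
p=1, q=1, r=1: 0
Satisfying count = 4

4


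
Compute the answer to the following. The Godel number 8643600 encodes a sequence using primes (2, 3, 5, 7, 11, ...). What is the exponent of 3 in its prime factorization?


Factorize 8643600 by dividing by 3 repeatedly.
Division steps: 3 divides 8643600 exactly 2 time(s).
Exponent of 3 = 2

2


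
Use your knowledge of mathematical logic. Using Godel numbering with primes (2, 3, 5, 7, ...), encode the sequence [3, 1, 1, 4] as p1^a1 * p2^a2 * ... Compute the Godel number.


Encode each element as an exponent of the corresponding prime:
  2^3 = 8
  3^1 = 3
  5^1 = 5
  7^4 = 2401
Product = 8 * 3 * 5 * 2401 = 288120

288120


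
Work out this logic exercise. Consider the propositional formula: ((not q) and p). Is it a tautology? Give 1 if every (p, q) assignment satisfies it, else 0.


Check all 4 assignments:
p=0, q=0: 0
p=0, q=1: 0
p=1, q=0: 1
p=1, q=1: 0
Satisfying count = 1/4.
Tautology iff count = 4: no.

0


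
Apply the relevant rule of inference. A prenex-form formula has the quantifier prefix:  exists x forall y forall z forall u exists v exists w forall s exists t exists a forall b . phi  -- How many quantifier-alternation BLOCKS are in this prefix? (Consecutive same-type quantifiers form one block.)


Quantifier-type sequence: E A A A E E A E E A  (A=forall, E=exists)
Group into maximal same-type runs:
  Ex1 | Ax3 | Ex2 | Ax1 | Ex2 | Ax1
Number of blocks = 6

6


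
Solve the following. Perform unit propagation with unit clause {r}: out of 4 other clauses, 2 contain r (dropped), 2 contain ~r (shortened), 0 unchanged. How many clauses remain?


Satisfied (removed): 2
Shortened (remain): 2
Unchanged (remain): 0
Remaining = 2 + 0 = 2

2


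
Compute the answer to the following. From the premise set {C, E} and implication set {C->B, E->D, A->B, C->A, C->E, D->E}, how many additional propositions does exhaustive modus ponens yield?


Initial facts: {C, E}
Apply modus ponens to closure:
  C and C->B  =>  B
  E and E->D  =>  D
  C and C->A  =>  A
Final known: {A, B, C, D, E}
New propositions: {A, B, D}
Count = 3

3


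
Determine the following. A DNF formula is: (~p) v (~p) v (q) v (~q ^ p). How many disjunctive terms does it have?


A DNF formula is a disjunction of terms (conjunctions).
Terms are separated by v.
Counting the disjuncts: 4 terms.

4


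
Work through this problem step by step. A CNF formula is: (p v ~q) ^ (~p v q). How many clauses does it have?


A CNF formula is a conjunction of clauses.
Clauses are separated by ^.
Counting the conjuncts: 2 clauses.

2


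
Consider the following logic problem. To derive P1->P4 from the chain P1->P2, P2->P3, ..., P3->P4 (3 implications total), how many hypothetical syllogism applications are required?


With 3 implications in a chain connecting 4 propositions:
P1->P2, P2->P3, ..., P3->P4
Steps needed = (number of implications) - 1 = 3 - 1 = 2

2


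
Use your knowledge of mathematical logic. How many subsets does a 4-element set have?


The power set of a set with n elements has 2^n elements.
|P(S)| = 2^4 = 16

16


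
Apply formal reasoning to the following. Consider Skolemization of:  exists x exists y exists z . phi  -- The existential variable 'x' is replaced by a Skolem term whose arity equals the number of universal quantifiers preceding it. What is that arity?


Quantifier prefix: exists x exists y exists z
'x' is existentially quantified at position 1.
No universal quantifiers precede it.
Skolem function arity = 0 (a Skolem constant)

0


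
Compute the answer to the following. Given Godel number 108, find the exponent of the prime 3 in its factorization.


Factorize 108 by dividing by 3 repeatedly.
Division steps: 3 divides 108 exactly 3 time(s).
Exponent of 3 = 3

3


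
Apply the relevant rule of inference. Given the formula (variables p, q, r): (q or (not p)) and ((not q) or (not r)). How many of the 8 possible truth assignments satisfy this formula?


Evaluate all 8 assignments for p, q, r:
p=0, q=0, r=0: 1
p=0, q=0, r=1: 1
p=0, q=1, r=0: 1
p=0, q=1, r=1: 0
p=1, q=0, r=0: 0
p=1, q=0, r=1: 0
p=1, q=1, r=0: 1
p=1, q=1, r=1: 0
Satisfying count = 4

4


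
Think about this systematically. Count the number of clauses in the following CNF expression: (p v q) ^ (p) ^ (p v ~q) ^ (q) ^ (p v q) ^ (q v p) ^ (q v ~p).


A CNF formula is a conjunction of clauses.
Clauses are separated by ^.
Counting the conjuncts: 7 clauses.

7


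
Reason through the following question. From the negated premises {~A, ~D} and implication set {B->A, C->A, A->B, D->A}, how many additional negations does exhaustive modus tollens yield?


Initial negated facts: {~A, ~D}
Apply modus tollens to closure:
  ~A and B->A  =>  ~B
  ~A and C->A  =>  ~C
Final negated: {~A, ~B, ~C, ~D}
New negations: {~B, ~C}
Count = 2

2


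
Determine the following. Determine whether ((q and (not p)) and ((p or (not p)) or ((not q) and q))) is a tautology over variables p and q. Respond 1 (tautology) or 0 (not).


Check all 4 assignments:
p=0, q=0: 0
p=0, q=1: 1
p=1, q=0: 0
p=1, q=1: 0
Satisfying count = 1/4.
Tautology iff count = 4: no.

0


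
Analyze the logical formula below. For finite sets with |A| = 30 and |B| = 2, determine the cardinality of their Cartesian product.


The Cartesian product A x B contains all ordered pairs (a, b).
|A x B| = |A| * |B| = 30 * 2 = 60

60


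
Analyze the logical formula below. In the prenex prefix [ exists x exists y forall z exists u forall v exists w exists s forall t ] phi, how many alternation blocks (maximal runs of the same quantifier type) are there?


Quantifier-type sequence: E E A E A E E A  (A=forall, E=exists)
Group into maximal same-type runs:
  Ex2 | Ax1 | Ex1 | Ax1 | Ex2 | Ax1
Number of blocks = 6

6


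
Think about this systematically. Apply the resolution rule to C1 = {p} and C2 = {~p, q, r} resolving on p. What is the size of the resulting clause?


Remove p from C1 and ~p from C2.
C1 remainder: {}
C2 remainder: {q, r}
Union (resolvent): {q, r}
Resolvent has 2 literal(s).

2


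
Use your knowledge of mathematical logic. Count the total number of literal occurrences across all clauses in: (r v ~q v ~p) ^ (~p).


Counting literals in each clause:
Clause 1: 3 literal(s)
Clause 2: 1 literal(s)
Total = 4

4


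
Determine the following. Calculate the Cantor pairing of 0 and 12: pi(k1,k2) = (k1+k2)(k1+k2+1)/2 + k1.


k1 + k2 = 12
(k1+k2)(k1+k2+1)/2 = 12 * 13 / 2 = 78
pi = 78 + 0 = 78

78


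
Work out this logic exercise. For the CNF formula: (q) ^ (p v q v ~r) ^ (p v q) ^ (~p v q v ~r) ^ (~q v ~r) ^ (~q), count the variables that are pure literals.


Check each variable for pure literal status:
p: mixed (not pure)
q: mixed (not pure)
r: pure negative
Pure literal count = 1

1


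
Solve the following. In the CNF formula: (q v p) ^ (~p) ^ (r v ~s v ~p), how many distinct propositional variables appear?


Identify each variable that appears in the formula.
Variables found: p, q, r, s
Count = 4

4


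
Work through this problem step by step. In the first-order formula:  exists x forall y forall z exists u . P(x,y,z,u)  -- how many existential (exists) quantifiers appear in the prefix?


Quantifier prefix: exists x forall y forall z exists u
Mark each quantifier type:
  E U U E
Universal count = 2, Existential count = 2
Asked for existential (exists) quantifiers: 2

2


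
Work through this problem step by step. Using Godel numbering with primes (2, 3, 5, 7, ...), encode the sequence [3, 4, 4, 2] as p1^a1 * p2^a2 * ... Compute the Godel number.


Encode each element as an exponent of the corresponding prime:
  2^3 = 8
  3^4 = 81
  5^4 = 625
  7^2 = 49
Product = 8 * 81 * 625 * 49 = 19845000

19845000


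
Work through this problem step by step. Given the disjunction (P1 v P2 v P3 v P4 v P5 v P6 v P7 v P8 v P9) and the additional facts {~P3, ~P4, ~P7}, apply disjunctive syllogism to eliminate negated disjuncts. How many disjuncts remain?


Original disjuncts (9): P1, P2, P3, P4, P5, P6, P7, P8, P9
Negated (eliminate): ~P3, ~P4, ~P7
Remaining disjuncts: P1, P2, P5, P6, P8, P9
Count = 9 - 3 = 6

6


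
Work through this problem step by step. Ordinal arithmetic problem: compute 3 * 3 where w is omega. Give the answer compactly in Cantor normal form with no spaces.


Compute 3 * 3.
Ordinal * is associative and left-distributive over +, but NOT commutative; for finite n>1, n*w = w but w*n stays w*n.
Both finite; ordinal * agrees with natural *: 3 * 3 = 9.
Result = 9

9


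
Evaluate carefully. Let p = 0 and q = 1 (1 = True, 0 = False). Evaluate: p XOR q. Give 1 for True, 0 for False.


p = 0, q = 1
Operation: p XOR q
Evaluate: 0 XOR 1 = 1

1


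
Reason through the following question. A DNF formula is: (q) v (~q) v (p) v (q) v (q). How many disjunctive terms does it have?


A DNF formula is a disjunction of terms (conjunctions).
Terms are separated by v.
Counting the disjuncts: 5 terms.

5


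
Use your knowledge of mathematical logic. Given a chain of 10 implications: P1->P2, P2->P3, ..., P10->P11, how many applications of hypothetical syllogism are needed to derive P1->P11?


With 10 implications in a chain connecting 11 propositions:
P1->P2, P2->P3, ..., P10->P11
Steps needed = (number of implications) - 1 = 10 - 1 = 9

9


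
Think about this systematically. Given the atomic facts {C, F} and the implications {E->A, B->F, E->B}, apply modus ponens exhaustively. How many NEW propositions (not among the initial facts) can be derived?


Initial facts: {C, F}
Apply modus ponens to closure:
  (no implication fires)
Final known: {C, F}
New propositions: {(none)}
Count = 0

0


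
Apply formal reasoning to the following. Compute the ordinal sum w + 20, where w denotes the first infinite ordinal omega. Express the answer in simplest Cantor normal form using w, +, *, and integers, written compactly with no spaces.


Compute w + 20.
Ordinal + is associative but NOT commutative; for finite n>0, n + w = w but w + n stays w+n.
w + 20 is already in normal form (a successor ordinal beyond w).
Result = w+20

w+20


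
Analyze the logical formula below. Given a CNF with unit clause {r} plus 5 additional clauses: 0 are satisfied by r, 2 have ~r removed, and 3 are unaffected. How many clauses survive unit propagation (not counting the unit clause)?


Satisfied (removed): 0
Shortened (remain): 2
Unchanged (remain): 3
Remaining = 2 + 3 = 5

5


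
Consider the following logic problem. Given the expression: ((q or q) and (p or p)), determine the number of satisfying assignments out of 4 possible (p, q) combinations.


Check all 4 assignments:
p=0, q=0: 0
p=0, q=1: 0
p=1, q=0: 0
p=1, q=1: 1
Count of True = 1

1


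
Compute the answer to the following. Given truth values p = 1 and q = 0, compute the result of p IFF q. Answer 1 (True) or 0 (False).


p = 1, q = 0
Operation: p IFF q
Evaluate: 1 IFF 0 = 0

0


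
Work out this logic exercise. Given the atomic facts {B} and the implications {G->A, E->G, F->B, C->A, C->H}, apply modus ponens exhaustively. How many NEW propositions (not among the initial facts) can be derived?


Initial facts: {B}
Apply modus ponens to closure:
  (no implication fires)
Final known: {B}
New propositions: {(none)}
Count = 0

0


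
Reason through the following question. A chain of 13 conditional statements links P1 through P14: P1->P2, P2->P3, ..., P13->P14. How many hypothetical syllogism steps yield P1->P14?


With 13 implications in a chain connecting 14 propositions:
P1->P2, P2->P3, ..., P13->P14
Steps needed = (number of implications) - 1 = 13 - 1 = 12

12


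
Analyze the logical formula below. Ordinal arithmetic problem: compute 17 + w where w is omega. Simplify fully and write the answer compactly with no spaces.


Compute 17 + w.
Ordinal + is associative but NOT commutative; for finite n>0, n + w = w but w + n stays w+n.
Any finite left addend is absorbed by w on the right: 17 + w = w.
Result = w

w


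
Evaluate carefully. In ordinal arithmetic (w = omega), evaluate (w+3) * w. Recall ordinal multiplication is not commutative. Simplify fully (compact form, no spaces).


Compute (w+3) * w.
Ordinal * is associative and left-distributive over +, but NOT commutative; for finite n>1, n*w = w but w*n stays w*n.
(w+3) * w = sup{(w+3)*k : k<w} = sup{w*k+3} = w^2 (the +3 tail is absorbed in the limit).
Result = w^2

w^2


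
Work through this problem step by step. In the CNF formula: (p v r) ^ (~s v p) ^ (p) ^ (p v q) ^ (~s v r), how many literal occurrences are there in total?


Counting literals in each clause:
Clause 1: 2 literal(s)
Clause 2: 2 literal(s)
Clause 3: 1 literal(s)
Clause 4: 2 literal(s)
Clause 5: 2 literal(s)
Total = 9

9


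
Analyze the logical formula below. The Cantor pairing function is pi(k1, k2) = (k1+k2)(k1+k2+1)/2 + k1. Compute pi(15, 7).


k1 + k2 = 22
(k1+k2)(k1+k2+1)/2 = 22 * 23 / 2 = 253
pi = 253 + 15 = 268

268


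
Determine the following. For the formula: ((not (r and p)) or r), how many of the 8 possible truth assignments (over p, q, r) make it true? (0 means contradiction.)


Check all 8 assignments:
p=0, q=0, r=0: 1
p=0, q=0, r=1: 1
p=0, q=1, r=0: 1
p=0, q=1, r=1: 1
p=1, q=0, r=0: 1
p=1, q=0, r=1: 1
p=1, q=1, r=0: 1
p=1, q=1, r=1: 1
Count of True = 8

8


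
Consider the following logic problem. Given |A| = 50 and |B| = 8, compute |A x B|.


The Cartesian product A x B contains all ordered pairs (a, b).
|A x B| = |A| * |B| = 50 * 8 = 400

400


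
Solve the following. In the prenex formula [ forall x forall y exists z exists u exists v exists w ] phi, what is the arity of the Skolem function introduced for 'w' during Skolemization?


Quantifier prefix: forall x forall y exists z exists u exists v exists w
'w' is existentially quantified at position 6.
Universal variables preceding it: x, y
Skolem function arity = 2

2


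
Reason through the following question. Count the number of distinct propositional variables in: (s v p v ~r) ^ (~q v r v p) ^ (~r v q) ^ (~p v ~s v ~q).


Identify each variable that appears in the formula.
Variables found: p, q, r, s
Count = 4

4


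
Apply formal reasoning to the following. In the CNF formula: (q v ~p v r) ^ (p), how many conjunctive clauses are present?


A CNF formula is a conjunction of clauses.
Clauses are separated by ^.
Counting the conjuncts: 2 clauses.

2


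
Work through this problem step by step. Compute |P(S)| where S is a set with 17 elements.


The power set of a set with n elements has 2^n elements.
|P(S)| = 2^17 = 131072

131072


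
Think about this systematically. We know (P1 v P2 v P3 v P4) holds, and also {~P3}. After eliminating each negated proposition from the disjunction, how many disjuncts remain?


Original disjuncts (4): P1, P2, P3, P4
Negated (eliminate): ~P3
Remaining disjuncts: P1, P2, P4
Count = 4 - 1 = 3

3


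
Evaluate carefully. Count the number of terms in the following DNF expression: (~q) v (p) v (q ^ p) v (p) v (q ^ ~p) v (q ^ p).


A DNF formula is a disjunction of terms (conjunctions).
Terms are separated by v.
Counting the disjuncts: 6 terms.

6


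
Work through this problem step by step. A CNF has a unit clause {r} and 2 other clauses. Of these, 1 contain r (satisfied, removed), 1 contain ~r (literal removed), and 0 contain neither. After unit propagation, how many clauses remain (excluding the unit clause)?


Satisfied (removed): 1
Shortened (remain): 1
Unchanged (remain): 0
Remaining = 1 + 0 = 1

1


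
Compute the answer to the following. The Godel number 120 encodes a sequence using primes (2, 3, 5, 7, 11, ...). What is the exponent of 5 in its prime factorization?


Factorize 120 by dividing by 5 repeatedly.
Division steps: 5 divides 120 exactly 1 time(s).
Exponent of 5 = 1

1


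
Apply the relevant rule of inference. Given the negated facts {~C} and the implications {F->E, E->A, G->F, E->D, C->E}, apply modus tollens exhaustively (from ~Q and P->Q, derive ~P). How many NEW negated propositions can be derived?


Initial negated facts: {~C}
Apply modus tollens to closure:
  (no implication fires)
Final negated: {~C}
New negations: {(none)}
Count = 0

0


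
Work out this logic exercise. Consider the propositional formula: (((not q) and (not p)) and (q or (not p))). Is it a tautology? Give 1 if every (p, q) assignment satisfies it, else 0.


Check all 4 assignments:
p=0, q=0: 1
p=0, q=1: 0
p=1, q=0: 0
p=1, q=1: 0
Satisfying count = 1/4.
Tautology iff count = 4: no.

0


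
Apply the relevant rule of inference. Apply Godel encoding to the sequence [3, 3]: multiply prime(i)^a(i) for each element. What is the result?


Encode each element as an exponent of the corresponding prime:
  2^3 = 8
  3^3 = 27
Product = 8 * 27 = 216

216


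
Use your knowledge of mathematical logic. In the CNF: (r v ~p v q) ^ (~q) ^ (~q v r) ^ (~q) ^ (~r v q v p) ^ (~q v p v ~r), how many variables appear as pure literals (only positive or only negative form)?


Check each variable for pure literal status:
p: mixed (not pure)
q: mixed (not pure)
r: mixed (not pure)
Pure literal count = 0

0


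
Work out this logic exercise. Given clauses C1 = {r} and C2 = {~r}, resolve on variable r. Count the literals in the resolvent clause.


Remove r from C1 and ~r from C2.
C1 remainder: {}
C2 remainder: {}
Union (resolvent): {} (empty clause)
Resolvent has 0 literal(s).

0


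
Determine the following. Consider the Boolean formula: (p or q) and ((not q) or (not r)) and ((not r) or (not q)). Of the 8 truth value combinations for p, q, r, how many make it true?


Evaluate all 8 assignments for p, q, r:
p=0, q=0, r=0: 0
p=0, q=0, r=1: 0
p=0, q=1, r=0: 1
p=0, q=1, r=1: 0
p=1, q=0, r=0: 1
p=1, q=0, r=1: 1
p=1, q=1, r=0: 1
p=1, q=1, r=1: 0
Satisfying count = 4

4


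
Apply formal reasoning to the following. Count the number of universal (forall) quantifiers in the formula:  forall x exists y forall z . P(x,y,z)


Quantifier prefix: forall x exists y forall z
Mark each quantifier type:
  U E U
Universal count = 2, Existential count = 1
Asked for universal (forall) quantifiers: 2

2


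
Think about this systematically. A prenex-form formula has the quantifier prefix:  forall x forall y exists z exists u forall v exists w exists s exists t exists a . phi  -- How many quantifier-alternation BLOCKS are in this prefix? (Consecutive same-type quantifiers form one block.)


Quantifier-type sequence: A A E E A E E E E  (A=forall, E=exists)
Group into maximal same-type runs:
  Ax2 | Ex2 | Ax1 | Ex4
Number of blocks = 4

4


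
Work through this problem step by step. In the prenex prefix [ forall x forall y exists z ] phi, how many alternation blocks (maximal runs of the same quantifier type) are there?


Quantifier-type sequence: A A E  (A=forall, E=exists)
Group into maximal same-type runs:
  Ax2 | Ex1
Number of blocks = 2

2


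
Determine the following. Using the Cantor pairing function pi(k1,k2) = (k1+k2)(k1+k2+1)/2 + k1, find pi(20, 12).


k1 + k2 = 32
(k1+k2)(k1+k2+1)/2 = 32 * 33 / 2 = 528
pi = 528 + 20 = 548

548


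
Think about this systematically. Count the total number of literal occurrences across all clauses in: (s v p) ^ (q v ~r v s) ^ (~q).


Counting literals in each clause:
Clause 1: 2 literal(s)
Clause 2: 3 literal(s)
Clause 3: 1 literal(s)
Total = 6

6


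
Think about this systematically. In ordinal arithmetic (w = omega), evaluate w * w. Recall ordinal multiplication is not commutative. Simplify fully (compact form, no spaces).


Compute w * w.
Ordinal * is associative and left-distributive over +, but NOT commutative; for finite n>1, n*w = w but w*n stays w*n.
w * w = w^2 by definition.
Result = w^2

w^2


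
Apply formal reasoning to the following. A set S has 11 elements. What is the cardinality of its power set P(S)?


The power set of a set with n elements has 2^n elements.
|P(S)| = 2^11 = 2048

2048


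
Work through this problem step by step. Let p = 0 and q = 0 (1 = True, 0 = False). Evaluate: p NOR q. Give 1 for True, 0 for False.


p = 0, q = 0
Operation: p NOR q
Evaluate: 0 NOR 0 = 1

1


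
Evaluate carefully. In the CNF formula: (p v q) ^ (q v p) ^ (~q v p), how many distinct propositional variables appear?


Identify each variable that appears in the formula.
Variables found: p, q
Count = 2

2


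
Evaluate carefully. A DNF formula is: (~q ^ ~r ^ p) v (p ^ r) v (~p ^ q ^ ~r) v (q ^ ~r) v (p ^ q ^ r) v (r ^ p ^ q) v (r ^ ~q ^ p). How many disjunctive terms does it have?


A DNF formula is a disjunction of terms (conjunctions).
Terms are separated by v.
Counting the disjuncts: 7 terms.

7
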